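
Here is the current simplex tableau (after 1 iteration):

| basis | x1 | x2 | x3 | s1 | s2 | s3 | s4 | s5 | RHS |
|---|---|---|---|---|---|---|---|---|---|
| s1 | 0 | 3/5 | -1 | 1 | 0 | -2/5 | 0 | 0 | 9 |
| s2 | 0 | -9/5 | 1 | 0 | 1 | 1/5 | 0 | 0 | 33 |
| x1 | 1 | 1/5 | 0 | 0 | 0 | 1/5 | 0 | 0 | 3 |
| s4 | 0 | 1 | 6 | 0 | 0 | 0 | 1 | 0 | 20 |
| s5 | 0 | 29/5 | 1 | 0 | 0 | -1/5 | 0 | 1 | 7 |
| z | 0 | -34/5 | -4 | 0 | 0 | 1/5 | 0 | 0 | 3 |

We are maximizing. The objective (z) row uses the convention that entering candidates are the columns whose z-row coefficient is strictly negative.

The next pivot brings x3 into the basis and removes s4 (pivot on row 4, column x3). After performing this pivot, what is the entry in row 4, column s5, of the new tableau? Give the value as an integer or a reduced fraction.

Pivot element is row 4, column x3: 6.
Normalize row 4: new (row 4, s5) = 0/6 = 0.
Row 4 is the pivot row, so the entry is 0.

0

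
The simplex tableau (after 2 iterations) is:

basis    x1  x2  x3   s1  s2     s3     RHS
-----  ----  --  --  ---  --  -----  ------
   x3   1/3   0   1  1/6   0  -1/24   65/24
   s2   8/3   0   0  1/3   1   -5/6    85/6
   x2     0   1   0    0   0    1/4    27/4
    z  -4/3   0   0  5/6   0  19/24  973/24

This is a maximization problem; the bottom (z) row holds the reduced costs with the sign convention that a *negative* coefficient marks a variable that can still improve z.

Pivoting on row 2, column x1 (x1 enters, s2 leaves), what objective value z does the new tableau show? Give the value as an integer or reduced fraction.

Minimum ratio for x1: (85/6)/(8/3) = 85/16.
z changes by −(z-row coeff of x1)·ratio = −(-4/3)·(85/16) = 85/12.
New z = 973/24 + (85/12) = 381/8.

381/8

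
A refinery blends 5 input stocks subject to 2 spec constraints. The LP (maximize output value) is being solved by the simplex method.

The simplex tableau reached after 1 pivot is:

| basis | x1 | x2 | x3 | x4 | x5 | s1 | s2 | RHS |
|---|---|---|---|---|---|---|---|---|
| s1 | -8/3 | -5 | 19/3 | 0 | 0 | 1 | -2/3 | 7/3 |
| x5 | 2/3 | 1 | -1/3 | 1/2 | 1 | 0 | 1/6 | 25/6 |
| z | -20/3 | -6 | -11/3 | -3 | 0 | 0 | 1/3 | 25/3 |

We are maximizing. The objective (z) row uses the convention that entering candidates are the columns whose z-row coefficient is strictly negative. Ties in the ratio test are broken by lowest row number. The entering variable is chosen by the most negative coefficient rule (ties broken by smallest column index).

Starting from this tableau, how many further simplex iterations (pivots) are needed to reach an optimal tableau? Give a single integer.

pivot: x1 in, x5 out → z = 50
pivot: x3 in, s1 out → z = 383/5
No improving column remains; optimal.

2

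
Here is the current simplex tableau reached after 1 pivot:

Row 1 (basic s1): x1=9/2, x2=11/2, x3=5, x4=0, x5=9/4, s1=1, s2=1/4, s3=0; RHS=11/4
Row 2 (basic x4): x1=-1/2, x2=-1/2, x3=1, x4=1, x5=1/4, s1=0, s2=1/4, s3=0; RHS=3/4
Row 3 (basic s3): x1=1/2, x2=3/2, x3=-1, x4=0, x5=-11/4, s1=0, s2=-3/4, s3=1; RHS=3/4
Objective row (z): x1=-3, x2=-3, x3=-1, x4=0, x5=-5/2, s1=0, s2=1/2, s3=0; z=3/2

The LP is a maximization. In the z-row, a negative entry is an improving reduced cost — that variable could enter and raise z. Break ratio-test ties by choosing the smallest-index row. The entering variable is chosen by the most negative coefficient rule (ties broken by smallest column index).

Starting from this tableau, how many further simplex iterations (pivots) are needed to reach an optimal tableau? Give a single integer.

2

pivot: x1 in, s1 out → z = 10/3
pivot: x5 in, x1 out → z = 41/9
No improving column remains; optimal.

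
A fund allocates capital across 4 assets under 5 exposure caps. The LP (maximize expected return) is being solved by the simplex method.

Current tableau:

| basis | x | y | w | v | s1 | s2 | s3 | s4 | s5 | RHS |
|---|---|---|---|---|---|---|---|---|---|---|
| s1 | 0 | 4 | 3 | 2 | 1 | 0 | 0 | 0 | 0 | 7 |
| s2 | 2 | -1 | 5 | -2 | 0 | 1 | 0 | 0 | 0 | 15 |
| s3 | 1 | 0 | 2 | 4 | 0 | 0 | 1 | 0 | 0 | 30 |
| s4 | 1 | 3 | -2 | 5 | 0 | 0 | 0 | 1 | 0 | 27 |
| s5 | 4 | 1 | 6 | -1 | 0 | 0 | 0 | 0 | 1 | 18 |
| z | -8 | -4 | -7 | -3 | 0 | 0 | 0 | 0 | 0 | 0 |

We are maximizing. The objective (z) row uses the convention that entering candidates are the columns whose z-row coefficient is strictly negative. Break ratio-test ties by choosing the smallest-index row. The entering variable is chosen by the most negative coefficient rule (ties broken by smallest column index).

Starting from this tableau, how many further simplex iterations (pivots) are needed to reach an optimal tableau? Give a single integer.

2

pivot: x in, s5 out → z = 36
pivot: v in, s1 out → z = 107/2
No improving column remains; optimal.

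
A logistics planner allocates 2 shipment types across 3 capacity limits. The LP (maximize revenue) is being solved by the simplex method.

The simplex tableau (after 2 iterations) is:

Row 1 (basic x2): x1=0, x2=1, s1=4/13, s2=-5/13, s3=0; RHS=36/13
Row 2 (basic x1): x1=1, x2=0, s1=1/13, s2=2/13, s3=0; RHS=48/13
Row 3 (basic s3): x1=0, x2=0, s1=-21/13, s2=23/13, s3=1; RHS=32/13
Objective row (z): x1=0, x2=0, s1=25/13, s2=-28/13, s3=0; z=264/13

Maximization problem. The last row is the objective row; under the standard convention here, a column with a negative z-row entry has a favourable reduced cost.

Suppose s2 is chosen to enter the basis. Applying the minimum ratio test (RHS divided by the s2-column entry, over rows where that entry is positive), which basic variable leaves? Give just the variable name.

Ratios: row 1 (x2): entry -5/13 ≤ 0, skip; row 2 (x1): (48/13)/(2/13) = 24; row 3 (s3): (32/13)/(23/13) = 32/23.
Minimum ratio 32/23 is in the s3 row, so s3 leaves.

s3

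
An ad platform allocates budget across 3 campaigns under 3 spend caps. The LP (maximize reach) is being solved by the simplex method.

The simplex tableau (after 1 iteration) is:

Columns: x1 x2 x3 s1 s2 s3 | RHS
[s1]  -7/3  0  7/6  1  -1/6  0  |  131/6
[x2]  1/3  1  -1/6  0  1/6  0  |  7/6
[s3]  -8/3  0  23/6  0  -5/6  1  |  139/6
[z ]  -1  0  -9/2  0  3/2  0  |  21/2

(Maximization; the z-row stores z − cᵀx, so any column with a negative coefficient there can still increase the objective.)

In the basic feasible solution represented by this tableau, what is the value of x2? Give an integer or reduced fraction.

7/6

x2 is basic (row 2); its value is the RHS of that row: 7/6.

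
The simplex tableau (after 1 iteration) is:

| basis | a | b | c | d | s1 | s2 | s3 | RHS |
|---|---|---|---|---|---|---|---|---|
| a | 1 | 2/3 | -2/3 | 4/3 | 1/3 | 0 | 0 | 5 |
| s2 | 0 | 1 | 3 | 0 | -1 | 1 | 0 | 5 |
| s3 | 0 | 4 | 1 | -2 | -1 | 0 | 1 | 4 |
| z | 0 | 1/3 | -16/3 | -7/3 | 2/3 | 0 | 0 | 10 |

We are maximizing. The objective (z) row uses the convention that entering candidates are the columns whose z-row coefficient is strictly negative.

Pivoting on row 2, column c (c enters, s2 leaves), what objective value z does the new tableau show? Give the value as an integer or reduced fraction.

Minimum ratio for c: 5/3 = 5/3.
z changes by −(z-row coeff of c)·ratio = −(-16/3)·(5/3) = 80/9.
New z = 10 + (80/9) = 170/9.

170/9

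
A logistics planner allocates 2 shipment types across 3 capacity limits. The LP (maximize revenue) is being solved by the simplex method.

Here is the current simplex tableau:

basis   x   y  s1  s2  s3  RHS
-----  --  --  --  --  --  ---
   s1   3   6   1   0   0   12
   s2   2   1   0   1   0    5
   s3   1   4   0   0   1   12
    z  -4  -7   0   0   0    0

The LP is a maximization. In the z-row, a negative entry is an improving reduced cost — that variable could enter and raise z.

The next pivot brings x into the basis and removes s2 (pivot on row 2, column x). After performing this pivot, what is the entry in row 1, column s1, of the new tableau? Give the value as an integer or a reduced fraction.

1

Pivot element is row 2, column x: 2.
Normalize row 2: new (row 2, s1) = 0/2 = 0.
row 1 ← row 1 − 3·(new row 2): 1 − 3·0 = 1.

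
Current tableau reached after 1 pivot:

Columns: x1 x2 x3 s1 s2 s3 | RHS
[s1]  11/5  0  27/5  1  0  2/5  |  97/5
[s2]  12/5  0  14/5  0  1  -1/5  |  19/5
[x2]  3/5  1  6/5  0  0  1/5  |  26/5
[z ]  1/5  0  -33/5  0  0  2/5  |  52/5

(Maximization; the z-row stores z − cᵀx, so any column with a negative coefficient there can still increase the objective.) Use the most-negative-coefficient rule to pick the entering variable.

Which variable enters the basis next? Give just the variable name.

Objective-row coefficients: x1: 1/5, x2: 0, x3: -33/5, s1: 0, s2: 0, s3: 2/5.
The most negative is -33/5 in column x3, so x3 enters.

x3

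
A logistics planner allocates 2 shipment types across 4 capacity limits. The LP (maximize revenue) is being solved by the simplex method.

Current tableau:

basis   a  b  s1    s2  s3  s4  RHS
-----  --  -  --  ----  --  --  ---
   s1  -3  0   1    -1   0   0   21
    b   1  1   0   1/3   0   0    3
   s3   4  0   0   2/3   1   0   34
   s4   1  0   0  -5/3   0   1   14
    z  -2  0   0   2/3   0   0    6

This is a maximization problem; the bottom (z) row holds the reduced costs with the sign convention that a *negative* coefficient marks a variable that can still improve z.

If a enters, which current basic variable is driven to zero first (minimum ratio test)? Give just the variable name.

b

Ratios: row 1 (s1): entry -3 ≤ 0, skip; row 2 (b): 3/1 = 3; row 3 (s3): 34/4 = 17/2; row 4 (s4): 14/1 = 14.
Minimum ratio 3 is in the b row, so b leaves.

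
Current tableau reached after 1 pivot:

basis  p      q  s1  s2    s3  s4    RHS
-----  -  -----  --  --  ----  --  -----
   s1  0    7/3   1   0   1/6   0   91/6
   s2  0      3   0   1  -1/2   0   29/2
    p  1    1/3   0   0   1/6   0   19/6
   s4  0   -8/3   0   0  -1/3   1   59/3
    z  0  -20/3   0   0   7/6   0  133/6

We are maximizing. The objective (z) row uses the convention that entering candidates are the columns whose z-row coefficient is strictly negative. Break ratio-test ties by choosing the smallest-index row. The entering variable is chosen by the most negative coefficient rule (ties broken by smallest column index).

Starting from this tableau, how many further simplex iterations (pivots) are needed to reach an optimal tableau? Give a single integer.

pivot: q in, s2 out → z = 979/18
No improving column remains; optimal.

1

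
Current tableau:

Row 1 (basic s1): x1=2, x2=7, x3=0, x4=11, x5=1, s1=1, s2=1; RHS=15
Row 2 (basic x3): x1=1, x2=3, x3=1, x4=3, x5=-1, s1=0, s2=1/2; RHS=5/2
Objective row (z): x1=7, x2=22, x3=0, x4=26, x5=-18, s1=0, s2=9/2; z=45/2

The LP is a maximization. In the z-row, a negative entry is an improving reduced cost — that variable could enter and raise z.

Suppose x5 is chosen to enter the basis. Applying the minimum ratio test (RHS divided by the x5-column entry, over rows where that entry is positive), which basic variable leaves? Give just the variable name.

Ratios: row 1 (s1): 15/1 = 15; row 2 (x3): entry -1 ≤ 0, skip.
Minimum ratio 15 is in the s1 row, so s1 leaves.

s1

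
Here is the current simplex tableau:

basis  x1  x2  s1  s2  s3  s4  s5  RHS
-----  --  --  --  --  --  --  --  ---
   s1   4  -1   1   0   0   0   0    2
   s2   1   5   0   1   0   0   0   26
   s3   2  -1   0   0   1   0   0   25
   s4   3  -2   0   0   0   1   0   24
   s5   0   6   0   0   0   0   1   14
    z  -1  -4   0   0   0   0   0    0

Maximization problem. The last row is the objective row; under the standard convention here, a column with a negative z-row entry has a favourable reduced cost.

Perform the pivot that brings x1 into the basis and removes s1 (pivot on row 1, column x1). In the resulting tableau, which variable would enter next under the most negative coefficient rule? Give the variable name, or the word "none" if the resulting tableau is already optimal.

x2

Pivot element 4. New z-row = old z-row − (-1)·(row 1/4).
Updated z-row coefficients: x1: 0, x2: -17/4, s1: 1/4, s2: 0, s3: 0, s4: 0, s5: 0.
The most negative is -17/4 in column x2, so x2 would enter next.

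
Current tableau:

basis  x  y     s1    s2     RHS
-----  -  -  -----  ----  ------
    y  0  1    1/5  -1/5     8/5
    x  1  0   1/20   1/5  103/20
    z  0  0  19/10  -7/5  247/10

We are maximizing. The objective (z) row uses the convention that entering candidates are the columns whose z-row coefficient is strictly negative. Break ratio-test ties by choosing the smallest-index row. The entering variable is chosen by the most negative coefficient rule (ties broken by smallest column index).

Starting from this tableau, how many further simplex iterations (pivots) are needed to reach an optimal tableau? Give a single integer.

pivot: s2 in, x out → z = 243/4
No improving column remains; optimal.

1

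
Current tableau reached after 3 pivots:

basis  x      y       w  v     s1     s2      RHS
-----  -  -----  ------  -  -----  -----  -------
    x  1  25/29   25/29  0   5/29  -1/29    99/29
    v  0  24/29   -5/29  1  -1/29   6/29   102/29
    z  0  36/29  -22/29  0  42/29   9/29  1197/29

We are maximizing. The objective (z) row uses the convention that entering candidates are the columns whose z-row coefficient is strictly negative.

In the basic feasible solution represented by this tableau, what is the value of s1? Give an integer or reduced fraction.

0

s1 is nonbasic (not in the basis column), so its value in the current BFS is 0.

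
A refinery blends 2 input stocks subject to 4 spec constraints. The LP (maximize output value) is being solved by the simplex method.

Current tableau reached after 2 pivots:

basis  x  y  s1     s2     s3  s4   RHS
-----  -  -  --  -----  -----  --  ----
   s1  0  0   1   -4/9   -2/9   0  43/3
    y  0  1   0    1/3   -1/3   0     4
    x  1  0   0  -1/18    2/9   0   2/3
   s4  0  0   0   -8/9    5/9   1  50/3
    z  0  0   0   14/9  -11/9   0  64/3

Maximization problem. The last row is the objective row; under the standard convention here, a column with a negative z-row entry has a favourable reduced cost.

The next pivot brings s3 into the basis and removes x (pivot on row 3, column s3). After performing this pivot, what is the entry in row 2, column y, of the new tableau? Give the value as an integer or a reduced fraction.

Pivot element is row 3, column s3: 2/9.
Normalize row 3: new (row 3, y) = 0/(2/9) = 0.
row 2 ← row 2 − (-1/3)·(new row 3): 1 − (-1/3)·0 = 1.

1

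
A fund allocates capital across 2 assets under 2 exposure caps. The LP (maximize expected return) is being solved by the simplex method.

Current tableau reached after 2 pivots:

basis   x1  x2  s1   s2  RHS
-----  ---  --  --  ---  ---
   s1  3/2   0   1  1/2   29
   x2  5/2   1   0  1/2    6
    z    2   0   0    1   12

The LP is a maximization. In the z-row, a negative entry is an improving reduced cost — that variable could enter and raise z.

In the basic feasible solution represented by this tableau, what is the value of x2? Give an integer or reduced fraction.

6

x2 is basic (row 2); its value is the RHS of that row: 6.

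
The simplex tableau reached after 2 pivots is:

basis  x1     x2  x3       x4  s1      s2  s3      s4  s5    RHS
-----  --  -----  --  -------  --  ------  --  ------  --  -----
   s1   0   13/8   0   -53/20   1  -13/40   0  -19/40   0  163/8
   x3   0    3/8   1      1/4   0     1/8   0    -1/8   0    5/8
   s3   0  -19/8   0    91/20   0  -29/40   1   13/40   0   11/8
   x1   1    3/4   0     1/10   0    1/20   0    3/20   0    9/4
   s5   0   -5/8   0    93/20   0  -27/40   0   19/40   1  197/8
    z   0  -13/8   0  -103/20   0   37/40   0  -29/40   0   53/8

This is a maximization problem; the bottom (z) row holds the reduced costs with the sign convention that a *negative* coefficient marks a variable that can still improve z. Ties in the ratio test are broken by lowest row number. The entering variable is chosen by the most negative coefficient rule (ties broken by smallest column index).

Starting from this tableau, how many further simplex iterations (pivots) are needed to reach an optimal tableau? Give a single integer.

3

pivot: x4 in, s3 out → z = 1489/182
pivot: x2 in, x3 out → z = 296/23
pivot: s4 in, x1 out → z = 633/34
No improving column remains; optimal.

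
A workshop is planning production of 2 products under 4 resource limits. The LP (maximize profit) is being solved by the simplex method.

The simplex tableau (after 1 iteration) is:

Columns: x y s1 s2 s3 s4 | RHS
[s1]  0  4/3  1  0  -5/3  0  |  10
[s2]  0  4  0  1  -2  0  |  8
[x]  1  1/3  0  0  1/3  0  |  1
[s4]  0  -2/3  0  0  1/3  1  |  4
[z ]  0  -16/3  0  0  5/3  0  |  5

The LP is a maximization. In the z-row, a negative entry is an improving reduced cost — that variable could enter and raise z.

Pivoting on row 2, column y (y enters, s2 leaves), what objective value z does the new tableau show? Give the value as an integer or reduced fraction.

47/3

Minimum ratio for y: 8/4 = 2.
z changes by −(z-row coeff of y)·ratio = −(-16/3)·2 = 32/3.
New z = 5 + (32/3) = 47/3.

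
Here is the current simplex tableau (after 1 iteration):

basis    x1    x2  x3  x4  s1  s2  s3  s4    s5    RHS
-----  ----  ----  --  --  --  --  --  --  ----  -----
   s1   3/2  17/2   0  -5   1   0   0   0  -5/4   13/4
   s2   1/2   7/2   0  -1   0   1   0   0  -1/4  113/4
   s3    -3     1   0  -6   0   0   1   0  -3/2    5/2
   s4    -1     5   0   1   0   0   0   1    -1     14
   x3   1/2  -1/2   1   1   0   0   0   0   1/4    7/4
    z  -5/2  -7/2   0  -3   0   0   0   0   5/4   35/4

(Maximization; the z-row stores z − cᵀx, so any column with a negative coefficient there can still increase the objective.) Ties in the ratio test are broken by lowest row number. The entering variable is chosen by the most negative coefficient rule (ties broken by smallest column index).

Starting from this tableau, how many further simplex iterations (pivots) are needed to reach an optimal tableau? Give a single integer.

pivot: x2 in, s1 out → z = 343/34
pivot: x4 in, x3 out → z = 24
No improving column remains; optimal.

2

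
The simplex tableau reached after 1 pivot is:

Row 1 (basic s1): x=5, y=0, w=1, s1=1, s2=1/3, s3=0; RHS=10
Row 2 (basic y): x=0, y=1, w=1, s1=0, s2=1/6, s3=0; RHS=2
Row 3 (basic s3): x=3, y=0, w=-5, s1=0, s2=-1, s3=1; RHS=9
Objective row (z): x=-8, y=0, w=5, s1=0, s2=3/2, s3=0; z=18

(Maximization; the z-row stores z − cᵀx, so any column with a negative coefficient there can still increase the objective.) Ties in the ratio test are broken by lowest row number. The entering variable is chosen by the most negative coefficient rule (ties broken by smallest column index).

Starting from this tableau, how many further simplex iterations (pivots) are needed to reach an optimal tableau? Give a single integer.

1

pivot: x in, s1 out → z = 34
No improving column remains; optimal.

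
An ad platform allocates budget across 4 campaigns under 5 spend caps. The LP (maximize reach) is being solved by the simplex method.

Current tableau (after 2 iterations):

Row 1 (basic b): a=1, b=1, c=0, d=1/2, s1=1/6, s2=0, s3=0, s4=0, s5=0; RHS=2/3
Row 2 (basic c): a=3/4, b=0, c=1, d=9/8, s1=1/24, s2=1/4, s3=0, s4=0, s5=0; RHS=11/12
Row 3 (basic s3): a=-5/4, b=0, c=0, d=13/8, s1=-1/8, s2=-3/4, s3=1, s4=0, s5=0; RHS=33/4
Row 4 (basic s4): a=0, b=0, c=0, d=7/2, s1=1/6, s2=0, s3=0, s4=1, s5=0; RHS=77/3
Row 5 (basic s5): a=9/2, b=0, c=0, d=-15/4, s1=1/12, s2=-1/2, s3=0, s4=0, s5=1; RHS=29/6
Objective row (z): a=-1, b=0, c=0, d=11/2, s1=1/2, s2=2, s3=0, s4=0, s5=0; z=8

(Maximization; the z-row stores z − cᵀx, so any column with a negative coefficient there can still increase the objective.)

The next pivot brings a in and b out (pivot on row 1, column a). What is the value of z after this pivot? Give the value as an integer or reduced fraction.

26/3

Minimum ratio for a: (2/3)/1 = 2/3.
z changes by −(z-row coeff of a)·ratio = −(-1)·(2/3) = 2/3.
New z = 8 + (2/3) = 26/3.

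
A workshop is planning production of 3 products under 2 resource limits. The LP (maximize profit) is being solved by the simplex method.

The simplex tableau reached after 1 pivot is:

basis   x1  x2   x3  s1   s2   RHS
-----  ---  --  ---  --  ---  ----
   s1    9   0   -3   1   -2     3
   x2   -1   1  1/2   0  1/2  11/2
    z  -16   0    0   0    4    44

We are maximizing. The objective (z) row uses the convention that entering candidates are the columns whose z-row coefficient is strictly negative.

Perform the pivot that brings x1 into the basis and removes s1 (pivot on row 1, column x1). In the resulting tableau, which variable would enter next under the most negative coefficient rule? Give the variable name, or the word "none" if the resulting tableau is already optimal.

Pivot element 9. New z-row = old z-row − (-16)·(row 1/9).
Updated z-row coefficients: x1: 0, x2: 0, x3: -16/3, s1: 16/9, s2: 4/9.
The most negative is -16/3 in column x3, so x3 would enter next.

x3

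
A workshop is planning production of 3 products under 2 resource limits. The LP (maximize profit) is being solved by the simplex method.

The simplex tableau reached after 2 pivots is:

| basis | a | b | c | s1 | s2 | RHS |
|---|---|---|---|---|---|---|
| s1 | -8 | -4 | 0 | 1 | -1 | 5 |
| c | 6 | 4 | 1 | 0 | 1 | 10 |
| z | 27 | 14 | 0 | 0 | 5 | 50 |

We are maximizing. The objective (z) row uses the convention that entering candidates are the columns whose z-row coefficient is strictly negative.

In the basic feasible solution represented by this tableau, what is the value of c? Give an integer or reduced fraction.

10

c is basic (row 2); its value is the RHS of that row: 10.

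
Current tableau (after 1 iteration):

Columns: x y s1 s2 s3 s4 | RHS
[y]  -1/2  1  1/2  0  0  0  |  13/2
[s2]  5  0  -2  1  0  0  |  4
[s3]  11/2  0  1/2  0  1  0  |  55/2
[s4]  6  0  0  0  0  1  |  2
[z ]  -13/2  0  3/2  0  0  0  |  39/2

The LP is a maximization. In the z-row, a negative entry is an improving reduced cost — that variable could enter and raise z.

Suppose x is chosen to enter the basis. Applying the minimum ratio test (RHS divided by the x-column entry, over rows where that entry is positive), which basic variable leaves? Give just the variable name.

Ratios: row 1 (y): entry -1/2 ≤ 0, skip; row 2 (s2): 4/5 = 4/5; row 3 (s3): (55/2)/(11/2) = 5; row 4 (s4): 2/6 = 1/3.
Minimum ratio 1/3 is in the s4 row, so s4 leaves.

s4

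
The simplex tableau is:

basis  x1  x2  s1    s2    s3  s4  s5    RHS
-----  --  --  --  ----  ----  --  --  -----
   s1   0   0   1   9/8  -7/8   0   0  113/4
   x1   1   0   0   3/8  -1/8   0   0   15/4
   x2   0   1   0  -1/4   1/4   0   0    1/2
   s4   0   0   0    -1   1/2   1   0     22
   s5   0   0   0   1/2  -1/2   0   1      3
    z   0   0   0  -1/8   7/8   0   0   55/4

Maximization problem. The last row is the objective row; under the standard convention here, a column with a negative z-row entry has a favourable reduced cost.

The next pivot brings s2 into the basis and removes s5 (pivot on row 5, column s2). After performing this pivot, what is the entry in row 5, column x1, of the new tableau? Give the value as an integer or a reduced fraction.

0

Pivot element is row 5, column s2: 1/2.
Normalize row 5: new (row 5, x1) = 0/(1/2) = 0.
Row 5 is the pivot row, so the entry is 0.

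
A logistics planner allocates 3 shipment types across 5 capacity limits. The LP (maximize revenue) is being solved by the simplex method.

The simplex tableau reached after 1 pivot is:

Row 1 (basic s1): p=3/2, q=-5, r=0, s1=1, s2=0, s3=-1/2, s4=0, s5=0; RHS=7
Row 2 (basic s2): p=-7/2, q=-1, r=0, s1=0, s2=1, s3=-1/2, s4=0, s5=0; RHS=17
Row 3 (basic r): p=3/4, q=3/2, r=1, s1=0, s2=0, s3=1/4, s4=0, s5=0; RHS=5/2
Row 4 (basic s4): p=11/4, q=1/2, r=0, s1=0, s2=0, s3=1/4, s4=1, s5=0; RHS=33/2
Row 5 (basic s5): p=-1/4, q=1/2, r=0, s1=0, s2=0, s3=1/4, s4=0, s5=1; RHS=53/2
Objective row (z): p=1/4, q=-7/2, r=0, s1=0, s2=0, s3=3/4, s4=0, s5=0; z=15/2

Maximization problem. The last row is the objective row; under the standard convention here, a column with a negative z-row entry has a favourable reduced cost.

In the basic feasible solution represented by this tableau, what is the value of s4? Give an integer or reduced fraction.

33/2

s4 is basic (row 4); its value is the RHS of that row: 33/2.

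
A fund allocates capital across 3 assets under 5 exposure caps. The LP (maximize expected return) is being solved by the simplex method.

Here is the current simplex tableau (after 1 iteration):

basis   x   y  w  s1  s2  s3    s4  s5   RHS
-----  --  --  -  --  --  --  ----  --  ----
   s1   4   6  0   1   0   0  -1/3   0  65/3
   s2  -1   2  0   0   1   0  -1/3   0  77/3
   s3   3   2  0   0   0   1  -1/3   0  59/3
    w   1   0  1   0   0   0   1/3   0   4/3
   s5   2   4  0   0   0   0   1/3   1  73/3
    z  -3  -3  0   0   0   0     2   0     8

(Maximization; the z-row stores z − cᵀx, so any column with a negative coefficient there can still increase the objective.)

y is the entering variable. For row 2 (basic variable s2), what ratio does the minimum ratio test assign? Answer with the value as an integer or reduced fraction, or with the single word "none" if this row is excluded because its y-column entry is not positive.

Ratio = RHS / (y entry) = (77/3) / 2 = 77/6.

77/6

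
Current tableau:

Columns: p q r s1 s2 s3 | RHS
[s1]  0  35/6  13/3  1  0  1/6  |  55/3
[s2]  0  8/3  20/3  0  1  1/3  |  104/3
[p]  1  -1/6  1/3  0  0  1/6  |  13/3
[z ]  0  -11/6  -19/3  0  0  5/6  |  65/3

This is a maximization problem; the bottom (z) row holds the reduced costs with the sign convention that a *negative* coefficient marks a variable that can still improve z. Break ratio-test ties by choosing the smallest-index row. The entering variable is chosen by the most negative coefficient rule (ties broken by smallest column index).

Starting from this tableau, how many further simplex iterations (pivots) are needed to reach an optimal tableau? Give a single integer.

1

pivot: r in, s1 out → z = 630/13
No improving column remains; optimal.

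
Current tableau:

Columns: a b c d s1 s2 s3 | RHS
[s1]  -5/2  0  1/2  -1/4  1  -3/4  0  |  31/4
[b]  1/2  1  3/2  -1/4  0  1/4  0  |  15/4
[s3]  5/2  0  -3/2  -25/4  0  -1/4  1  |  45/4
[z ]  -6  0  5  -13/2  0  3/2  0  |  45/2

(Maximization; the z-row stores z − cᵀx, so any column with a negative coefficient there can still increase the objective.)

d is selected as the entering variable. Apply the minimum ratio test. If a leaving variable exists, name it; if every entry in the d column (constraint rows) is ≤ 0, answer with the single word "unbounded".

d-column entries: row 1: -1/4, row 2: -1/4, row 3: -25/4. All ≤ 0, so d can increase without bound; the LP is unbounded in this direction.

unbounded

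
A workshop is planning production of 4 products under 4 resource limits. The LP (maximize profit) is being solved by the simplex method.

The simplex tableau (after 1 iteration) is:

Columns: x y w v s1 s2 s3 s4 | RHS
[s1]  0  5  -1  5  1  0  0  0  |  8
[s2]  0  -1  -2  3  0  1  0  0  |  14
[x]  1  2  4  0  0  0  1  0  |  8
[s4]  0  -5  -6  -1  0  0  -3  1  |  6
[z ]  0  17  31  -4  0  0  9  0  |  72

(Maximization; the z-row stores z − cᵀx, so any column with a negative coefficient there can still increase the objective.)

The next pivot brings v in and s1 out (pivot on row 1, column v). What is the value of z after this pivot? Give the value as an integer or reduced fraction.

392/5

Minimum ratio for v: 8/5 = 8/5.
z changes by −(z-row coeff of v)·ratio = −(-4)·(8/5) = 32/5.
New z = 72 + (32/5) = 392/5.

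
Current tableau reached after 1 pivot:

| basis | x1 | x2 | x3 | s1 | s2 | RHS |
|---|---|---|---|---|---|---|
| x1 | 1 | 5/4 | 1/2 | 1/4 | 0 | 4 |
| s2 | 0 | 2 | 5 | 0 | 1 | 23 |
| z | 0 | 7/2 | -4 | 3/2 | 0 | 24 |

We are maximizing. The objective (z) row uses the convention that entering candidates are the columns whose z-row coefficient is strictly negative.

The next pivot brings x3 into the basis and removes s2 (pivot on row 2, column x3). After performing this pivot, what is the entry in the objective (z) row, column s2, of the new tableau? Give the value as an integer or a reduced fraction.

Pivot element is row 2, column x3: 5.
Normalize row 2: new (row 2, s2) = 1/5 = 1/5.
z-row ← z-row − (-4)·(new row 2): 0 − (-4)·(1/5) = 4/5.

4/5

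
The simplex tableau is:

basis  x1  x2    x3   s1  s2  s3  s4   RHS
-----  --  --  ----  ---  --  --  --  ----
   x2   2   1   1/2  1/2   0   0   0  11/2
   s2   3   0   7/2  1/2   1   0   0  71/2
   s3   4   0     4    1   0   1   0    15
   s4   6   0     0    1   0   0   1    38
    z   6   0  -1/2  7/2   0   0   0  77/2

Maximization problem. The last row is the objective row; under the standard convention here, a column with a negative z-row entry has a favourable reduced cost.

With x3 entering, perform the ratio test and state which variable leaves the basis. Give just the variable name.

s3

Ratios: row 1 (x2): (11/2)/(1/2) = 11; row 2 (s2): (71/2)/(7/2) = 71/7; row 3 (s3): 15/4 = 15/4; row 4 (s4): entry 0 ≤ 0, skip.
Minimum ratio 15/4 is in the s3 row, so s3 leaves.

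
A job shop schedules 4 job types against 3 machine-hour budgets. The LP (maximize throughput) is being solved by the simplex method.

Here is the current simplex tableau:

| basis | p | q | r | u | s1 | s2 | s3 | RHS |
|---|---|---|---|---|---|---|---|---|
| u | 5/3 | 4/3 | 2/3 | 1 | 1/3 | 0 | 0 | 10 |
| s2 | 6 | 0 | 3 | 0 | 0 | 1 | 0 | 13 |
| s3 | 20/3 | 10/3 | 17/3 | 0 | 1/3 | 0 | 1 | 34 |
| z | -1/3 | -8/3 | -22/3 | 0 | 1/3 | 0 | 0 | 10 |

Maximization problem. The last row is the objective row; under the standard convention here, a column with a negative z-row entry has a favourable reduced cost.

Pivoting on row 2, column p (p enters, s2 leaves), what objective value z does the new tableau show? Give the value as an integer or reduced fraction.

193/18

Minimum ratio for p: 13/6 = 13/6.
z changes by −(z-row coeff of p)·ratio = −(-1/3)·(13/6) = 13/18.
New z = 10 + (13/18) = 193/18.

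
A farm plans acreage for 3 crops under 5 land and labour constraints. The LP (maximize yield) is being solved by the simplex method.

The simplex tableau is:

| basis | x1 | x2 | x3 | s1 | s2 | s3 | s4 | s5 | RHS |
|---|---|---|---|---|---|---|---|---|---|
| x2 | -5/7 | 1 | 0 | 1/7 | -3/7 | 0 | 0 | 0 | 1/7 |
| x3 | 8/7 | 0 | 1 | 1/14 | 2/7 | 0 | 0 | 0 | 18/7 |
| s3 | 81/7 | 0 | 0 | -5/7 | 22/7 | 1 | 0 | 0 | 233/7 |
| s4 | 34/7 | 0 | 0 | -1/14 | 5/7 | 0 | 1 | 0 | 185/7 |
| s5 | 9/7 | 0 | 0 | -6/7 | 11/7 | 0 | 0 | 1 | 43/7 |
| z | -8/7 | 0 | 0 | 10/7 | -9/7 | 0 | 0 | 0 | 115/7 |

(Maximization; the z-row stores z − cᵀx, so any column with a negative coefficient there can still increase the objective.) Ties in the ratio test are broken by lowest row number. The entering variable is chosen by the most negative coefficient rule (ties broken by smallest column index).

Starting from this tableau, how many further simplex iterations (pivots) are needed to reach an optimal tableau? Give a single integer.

2

pivot: s2 in, s5 out → z = 236/11
pivot: x1 in, x3 out → z = 108/5
No improving column remains; optimal.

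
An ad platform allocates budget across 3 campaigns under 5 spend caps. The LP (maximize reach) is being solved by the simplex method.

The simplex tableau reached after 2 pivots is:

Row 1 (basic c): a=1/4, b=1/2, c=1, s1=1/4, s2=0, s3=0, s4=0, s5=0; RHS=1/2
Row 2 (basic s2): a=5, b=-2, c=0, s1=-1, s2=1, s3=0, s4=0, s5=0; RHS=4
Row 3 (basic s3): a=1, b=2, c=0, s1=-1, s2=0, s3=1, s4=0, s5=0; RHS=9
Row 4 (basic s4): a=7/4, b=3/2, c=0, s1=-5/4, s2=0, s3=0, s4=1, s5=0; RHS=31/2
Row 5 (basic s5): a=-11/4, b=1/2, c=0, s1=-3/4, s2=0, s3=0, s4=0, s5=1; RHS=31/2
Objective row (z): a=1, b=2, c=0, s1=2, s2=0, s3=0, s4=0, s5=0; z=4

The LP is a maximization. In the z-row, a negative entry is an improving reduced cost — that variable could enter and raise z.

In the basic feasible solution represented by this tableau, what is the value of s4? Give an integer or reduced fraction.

31/2

s4 is basic (row 4); its value is the RHS of that row: 31/2.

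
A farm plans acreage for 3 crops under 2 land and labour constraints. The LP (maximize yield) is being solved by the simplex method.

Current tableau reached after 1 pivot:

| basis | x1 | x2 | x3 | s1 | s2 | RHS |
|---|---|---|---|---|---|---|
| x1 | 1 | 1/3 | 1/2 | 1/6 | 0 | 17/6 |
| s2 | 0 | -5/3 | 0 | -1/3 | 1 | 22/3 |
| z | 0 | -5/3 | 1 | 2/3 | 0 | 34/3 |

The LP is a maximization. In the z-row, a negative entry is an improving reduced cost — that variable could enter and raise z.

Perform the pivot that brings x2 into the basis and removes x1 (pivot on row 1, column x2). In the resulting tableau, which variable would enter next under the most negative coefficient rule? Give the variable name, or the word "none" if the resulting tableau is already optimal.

none

Pivot element 1/3. New z-row = old z-row − (-5/3)·(row 1/(1/3)).
Updated z-row coefficients: x1: 5, x2: 0, x3: 7/2, s1: 3/2, s2: 0.
No coefficient is strictly negative; the tableau after this pivot is optimal.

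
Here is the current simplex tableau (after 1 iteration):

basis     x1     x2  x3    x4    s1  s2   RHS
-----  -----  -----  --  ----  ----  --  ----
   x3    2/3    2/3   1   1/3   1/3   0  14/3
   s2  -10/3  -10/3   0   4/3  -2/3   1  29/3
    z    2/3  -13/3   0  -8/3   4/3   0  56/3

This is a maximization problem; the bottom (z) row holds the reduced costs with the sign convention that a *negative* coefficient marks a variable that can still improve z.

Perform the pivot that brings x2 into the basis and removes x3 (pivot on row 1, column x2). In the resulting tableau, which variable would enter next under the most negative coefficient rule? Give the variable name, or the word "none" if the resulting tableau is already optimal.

Pivot element 2/3. New z-row = old z-row − (-13/3)·(row 1/(2/3)).
Updated z-row coefficients: x1: 5, x2: 0, x3: 13/2, x4: -1/2, s1: 7/2, s2: 0.
The most negative is -1/2 in column x4, so x4 would enter next.

x4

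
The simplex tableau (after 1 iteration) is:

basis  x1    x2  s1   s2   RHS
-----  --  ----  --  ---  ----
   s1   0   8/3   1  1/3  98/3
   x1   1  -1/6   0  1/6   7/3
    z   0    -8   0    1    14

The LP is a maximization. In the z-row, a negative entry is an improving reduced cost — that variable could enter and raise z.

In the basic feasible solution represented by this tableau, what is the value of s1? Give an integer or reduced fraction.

98/3

s1 is basic (row 1); its value is the RHS of that row: 98/3.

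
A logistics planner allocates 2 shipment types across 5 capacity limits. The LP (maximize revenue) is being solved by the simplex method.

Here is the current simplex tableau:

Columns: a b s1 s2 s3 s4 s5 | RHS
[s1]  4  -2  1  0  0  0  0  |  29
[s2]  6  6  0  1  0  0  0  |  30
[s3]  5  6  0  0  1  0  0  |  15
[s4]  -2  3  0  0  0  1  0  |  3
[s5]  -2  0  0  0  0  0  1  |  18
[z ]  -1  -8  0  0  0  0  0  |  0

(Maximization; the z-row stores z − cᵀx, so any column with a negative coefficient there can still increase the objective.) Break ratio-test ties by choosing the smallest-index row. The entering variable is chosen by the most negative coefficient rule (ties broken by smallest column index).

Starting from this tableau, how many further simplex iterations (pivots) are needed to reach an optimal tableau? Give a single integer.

pivot: b in, s4 out → z = 8
pivot: a in, s3 out → z = 43/3
No improving column remains; optimal.

2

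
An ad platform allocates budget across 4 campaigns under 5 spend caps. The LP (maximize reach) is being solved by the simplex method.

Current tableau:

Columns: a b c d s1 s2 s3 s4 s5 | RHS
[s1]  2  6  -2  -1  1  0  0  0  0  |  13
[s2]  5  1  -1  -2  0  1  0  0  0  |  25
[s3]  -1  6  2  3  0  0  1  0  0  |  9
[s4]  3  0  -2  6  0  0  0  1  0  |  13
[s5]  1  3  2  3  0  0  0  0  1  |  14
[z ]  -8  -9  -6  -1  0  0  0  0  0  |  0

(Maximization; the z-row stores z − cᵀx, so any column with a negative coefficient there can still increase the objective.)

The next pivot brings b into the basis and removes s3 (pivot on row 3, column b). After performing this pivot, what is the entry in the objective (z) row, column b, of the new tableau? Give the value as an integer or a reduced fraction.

Pivot element is row 3, column b: 6.
Normalize row 3: new (row 3, b) = 6/6 = 1.
z-row ← z-row − (-9)·(new row 3): -9 − (-9)·1 = 0.

0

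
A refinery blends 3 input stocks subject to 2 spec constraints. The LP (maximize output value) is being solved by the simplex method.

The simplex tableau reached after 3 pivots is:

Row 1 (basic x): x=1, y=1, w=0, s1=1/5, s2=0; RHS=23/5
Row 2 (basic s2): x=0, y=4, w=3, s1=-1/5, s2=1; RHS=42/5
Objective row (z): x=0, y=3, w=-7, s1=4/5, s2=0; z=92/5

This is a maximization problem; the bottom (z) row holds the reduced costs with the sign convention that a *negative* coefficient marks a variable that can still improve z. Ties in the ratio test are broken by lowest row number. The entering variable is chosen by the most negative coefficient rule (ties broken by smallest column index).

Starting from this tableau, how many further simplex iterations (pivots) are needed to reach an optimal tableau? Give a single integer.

1

pivot: w in, s2 out → z = 38
No improving column remains; optimal.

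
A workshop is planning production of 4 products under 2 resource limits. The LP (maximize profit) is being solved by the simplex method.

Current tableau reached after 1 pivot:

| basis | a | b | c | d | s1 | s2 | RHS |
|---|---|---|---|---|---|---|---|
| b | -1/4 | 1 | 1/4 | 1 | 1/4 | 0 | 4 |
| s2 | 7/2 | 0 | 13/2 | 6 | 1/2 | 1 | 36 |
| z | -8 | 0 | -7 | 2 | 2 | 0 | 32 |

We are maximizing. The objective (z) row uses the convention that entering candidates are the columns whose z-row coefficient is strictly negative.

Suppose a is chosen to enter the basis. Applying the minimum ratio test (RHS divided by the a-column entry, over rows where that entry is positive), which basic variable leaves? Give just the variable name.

s2

Ratios: row 1 (b): entry -1/4 ≤ 0, skip; row 2 (s2): 36/(7/2) = 72/7.
Minimum ratio 72/7 is in the s2 row, so s2 leaves.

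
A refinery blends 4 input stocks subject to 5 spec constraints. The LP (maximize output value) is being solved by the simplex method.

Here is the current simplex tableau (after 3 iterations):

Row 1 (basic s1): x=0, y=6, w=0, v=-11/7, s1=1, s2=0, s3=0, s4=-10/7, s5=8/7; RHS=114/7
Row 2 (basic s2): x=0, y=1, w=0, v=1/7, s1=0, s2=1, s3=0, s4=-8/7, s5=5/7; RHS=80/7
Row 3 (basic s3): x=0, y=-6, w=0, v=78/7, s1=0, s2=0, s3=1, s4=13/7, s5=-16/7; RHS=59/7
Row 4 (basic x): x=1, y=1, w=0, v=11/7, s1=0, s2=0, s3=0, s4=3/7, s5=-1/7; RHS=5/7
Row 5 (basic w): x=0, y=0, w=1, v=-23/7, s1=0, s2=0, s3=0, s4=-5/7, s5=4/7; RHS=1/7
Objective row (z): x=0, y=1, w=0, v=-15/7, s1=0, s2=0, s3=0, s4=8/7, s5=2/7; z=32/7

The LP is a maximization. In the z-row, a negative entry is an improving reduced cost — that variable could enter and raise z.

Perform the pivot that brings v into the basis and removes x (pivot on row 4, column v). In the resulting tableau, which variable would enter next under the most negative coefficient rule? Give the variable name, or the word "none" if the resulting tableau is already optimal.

none

Pivot element 11/7. New z-row = old z-row − (-15/7)·(row 4/(11/7)).
Updated z-row coefficients: x: 15/11, y: 26/11, w: 0, v: 0, s1: 0, s2: 0, s3: 0, s4: 19/11, s5: 1/11.
No coefficient is strictly negative; the tableau after this pivot is optimal.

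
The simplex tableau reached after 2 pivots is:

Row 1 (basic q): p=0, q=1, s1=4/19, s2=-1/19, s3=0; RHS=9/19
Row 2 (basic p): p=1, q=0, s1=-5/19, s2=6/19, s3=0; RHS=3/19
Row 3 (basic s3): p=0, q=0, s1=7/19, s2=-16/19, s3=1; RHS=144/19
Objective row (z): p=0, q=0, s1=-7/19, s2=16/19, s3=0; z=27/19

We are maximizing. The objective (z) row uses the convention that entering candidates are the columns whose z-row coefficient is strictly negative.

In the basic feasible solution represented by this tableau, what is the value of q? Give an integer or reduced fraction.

9/19

q is basic (row 1); its value is the RHS of that row: 9/19.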